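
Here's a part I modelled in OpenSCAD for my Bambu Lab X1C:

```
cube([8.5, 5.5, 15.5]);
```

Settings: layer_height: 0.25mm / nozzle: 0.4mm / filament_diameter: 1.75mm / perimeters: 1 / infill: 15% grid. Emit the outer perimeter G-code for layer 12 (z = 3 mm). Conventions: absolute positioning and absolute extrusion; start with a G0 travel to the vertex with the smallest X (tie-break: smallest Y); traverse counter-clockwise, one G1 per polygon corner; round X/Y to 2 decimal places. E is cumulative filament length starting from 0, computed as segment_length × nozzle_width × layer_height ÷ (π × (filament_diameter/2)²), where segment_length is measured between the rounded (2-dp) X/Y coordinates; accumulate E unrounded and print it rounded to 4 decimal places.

G0 X0.00 Y0.00 Z3.00
G1 X8.50 Y0.00 E0.3534
G1 X8.50 Y5.50 E0.5821
G1 X0.00 Y5.50 E0.9354
G1 X0.00 Y0.00 E1.1641

At z = 3 mm: the cube is present — its section is the full 8.5×5.5 rectangle. The outline is a single polygon with 4 vertices. Extrusion per mm of travel: 0.4 × 0.25 / (π × 0.875²) = 0.041575. Accumulating E over each segment gives final E = 1.1641.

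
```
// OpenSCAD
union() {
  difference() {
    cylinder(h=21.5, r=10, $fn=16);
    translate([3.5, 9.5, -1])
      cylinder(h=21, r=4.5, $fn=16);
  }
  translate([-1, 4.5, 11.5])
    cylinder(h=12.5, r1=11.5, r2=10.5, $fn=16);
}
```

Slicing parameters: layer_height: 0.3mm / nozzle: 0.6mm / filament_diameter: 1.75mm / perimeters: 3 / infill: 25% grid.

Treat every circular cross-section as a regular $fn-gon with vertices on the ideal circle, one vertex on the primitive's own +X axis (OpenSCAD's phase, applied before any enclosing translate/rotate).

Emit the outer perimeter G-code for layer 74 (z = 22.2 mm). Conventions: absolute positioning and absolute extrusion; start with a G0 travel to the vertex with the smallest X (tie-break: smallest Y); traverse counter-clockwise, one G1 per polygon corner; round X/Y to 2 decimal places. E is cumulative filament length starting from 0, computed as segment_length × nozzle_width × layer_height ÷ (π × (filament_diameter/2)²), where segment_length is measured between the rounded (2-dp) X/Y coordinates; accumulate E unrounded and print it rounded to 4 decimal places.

At z = 22.2 mm: the cylinder does not reach this height (z outside [0, 21.5]); the cylinder at (3.5, 9.5) is not intersected at this z (z outside [-1, 20]); After the difference (first − rest): the first operand is absent here, so nothing remains; the cone at (-1, 4.5) contributes a regular 16-gon of circumradius 10.644 (interpolated between r1=11.5 and r2=10.5 at t=0.856); Combining (union): only the cone at (-1, 4.5) is present, so the union is just that shape — 1 connected region. The outline is a single polygon with 16 vertices. Extrusion per mm of travel: 0.6 × 0.3 / (π × 0.875²) = 0.074835. Accumulating E over each segment gives final E = 4.9718.

G0 X-11.64 Y4.50 Z22.20
G1 X-10.83 Y0.43 E0.3106
G1 X-8.53 Y-3.03 E0.6215
G1 X-5.07 Y-5.33 E0.9324
G1 X-1.00 Y-6.14 E1.2429
G1 X3.07 Y-5.33 E1.5535
G1 X6.53 Y-3.03 E1.8644
G1 X8.83 Y0.43 E2.1753
G1 X9.64 Y4.50 E2.4859
G1 X8.83 Y8.57 E2.7964
G1 X6.53 Y12.03 E3.1074
G1 X3.07 Y14.33 E3.4183
G1 X-1.00 Y15.14 E3.7288
G1 X-5.07 Y14.33 E4.0394
G1 X-8.53 Y12.03 E4.3503
G1 X-10.83 Y8.57 E4.6612
G1 X-11.64 Y4.50 E4.9718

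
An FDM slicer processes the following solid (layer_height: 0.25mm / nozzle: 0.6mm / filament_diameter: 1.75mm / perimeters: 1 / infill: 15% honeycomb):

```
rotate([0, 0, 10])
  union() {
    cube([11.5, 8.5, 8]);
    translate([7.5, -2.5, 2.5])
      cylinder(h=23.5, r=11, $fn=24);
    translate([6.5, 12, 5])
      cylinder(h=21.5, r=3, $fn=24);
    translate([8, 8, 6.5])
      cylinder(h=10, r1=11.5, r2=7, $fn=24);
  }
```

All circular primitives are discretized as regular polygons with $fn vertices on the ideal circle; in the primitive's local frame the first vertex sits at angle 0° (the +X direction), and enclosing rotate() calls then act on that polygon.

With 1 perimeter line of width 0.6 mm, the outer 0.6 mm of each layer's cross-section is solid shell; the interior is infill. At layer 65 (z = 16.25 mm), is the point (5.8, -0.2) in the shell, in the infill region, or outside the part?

infill

At z = 16.25 mm: the cube is absent (z outside [0, 8]); the r=11 cylinder at (7.5, -2.5) gives a regular 24-gon of circumradius 11 (constant along its height); the r=3 cylinder at (6.5, 12) contributes a regular 24-gon of circumradius 3; the cone at (8, 8) contributes a regular 24-gon of circumradius 7.112 (interpolated between r1=11.5 and r2=7 at t=0.975); Merging all regions: the regions partially overlap (shared area 101.03 mm²), so overlapping operands fuse into one piece — 1 connected region; (whole slice rotated 10° about Z — lengths, areas and connectivity unchanged). Overall, the cross-section is a single solid region. Undo the 10° rotation: the query point maps to (5.677, -1.204) in the un-rotated model frame. The nearest boundary edge runs (-2.03, 3.00)→(-0.28, 5.28); distance from the point to it = 8.67 mm. The point is inside the cross-section and 8.67 mm from the nearest boundary — more than the 0.6 mm shell width (1 × 0.6), so it's in the infill interior.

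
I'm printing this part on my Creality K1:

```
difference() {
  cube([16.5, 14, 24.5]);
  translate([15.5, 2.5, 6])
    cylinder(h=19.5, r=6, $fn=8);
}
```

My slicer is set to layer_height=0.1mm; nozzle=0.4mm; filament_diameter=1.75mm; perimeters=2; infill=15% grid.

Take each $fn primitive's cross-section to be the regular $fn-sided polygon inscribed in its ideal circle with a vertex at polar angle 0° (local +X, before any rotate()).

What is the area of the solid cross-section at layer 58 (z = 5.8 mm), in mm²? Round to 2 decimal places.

At z = 5.8 mm: the 16.5×14 cube contributes its full rectangle (area 231.00 mm²); the cylinder at (15.5, 2.5) is absent (z outside [6, 25.5]); Subtracting the remaining from the first: none of the subtracted shapes is present at this height, so the 16.5×14 cube is unchanged — area = 231.00 mm². Overall, the cross-section is a single solid region. Net area = 231.00 mm².

231.00 mm²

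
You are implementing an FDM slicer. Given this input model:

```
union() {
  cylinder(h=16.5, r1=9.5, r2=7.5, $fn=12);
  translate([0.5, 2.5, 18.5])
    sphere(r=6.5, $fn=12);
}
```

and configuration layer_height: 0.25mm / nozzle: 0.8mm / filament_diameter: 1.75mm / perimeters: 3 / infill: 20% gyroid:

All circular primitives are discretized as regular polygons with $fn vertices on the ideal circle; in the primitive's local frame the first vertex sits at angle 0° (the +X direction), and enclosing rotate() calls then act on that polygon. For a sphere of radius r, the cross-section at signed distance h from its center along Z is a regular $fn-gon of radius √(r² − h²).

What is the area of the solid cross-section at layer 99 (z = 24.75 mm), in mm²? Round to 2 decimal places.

At z = 24.75 mm: the cone is absent (z outside [0, 16.5]); the r=6.5 sphere at (0.5, 2.5) slices to a regular 12-gon of circumradius 1.785 (√(r²−h²) with h=6.25 from center) (area = (12/2)·1.785²·sin(360°/12) = 9.56 mm²); Combining (union): only the r=6.5 sphere at (0.5, 2.5) is present, so the union is just that shape — area = 9.56 mm². Overall, the cross-section is a single solid region. Net area = 9.56 mm².

9.56 mm²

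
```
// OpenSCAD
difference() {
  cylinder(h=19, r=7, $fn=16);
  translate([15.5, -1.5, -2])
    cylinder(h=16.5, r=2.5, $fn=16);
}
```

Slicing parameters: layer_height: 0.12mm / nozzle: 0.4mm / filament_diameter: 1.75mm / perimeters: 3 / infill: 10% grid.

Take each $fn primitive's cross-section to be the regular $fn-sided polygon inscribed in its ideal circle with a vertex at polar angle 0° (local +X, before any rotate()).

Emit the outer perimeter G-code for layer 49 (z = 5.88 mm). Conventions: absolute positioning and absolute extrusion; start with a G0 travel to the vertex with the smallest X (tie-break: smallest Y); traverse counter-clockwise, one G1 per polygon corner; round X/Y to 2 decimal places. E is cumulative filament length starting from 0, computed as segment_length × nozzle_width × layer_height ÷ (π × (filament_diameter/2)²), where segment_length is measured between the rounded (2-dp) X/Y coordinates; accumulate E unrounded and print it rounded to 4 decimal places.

G0 X-7.00 Y0.00 Z5.88
G1 X-6.47 Y-2.68 E0.0545
G1 X-4.95 Y-4.95 E0.1090
G1 X-2.68 Y-6.47 E0.1636
G1 X0.00 Y-7.00 E0.2181
G1 X2.68 Y-6.47 E0.2726
G1 X4.95 Y-4.95 E0.3271
G1 X6.47 Y-2.68 E0.3816
G1 X7.00 Y0.00 E0.4361
G1 X6.47 Y2.68 E0.4907
G1 X4.95 Y4.95 E0.5452
G1 X2.68 Y6.47 E0.5997
G1 X0.00 Y7.00 E0.6542
G1 X-2.68 Y6.47 E0.7087
G1 X-4.95 Y4.95 E0.7633
G1 X-6.47 Y2.68 E0.8178
G1 X-7.00 Y0.00 E0.8723

At z = 5.88 mm: the r=7 cylinder gives a regular 16-gon of circumradius 7 (constant along its height); the r=2.5 cylinder at (15.5, -1.5) gives a regular 16-gon of circumradius 2.5 (constant along its height); Taking the first minus the rest: starting from the r=7 cylinder, the r=2.5 cylinder at (15.5, -1.5) misses the remaining region (no effect) — 1 connected region. The outline is a single polygon with 16 vertices. Extrusion per mm of travel: 0.4 × 0.12 / (π × 0.875²) = 0.019956. Accumulating E over each segment gives final E = 0.8723.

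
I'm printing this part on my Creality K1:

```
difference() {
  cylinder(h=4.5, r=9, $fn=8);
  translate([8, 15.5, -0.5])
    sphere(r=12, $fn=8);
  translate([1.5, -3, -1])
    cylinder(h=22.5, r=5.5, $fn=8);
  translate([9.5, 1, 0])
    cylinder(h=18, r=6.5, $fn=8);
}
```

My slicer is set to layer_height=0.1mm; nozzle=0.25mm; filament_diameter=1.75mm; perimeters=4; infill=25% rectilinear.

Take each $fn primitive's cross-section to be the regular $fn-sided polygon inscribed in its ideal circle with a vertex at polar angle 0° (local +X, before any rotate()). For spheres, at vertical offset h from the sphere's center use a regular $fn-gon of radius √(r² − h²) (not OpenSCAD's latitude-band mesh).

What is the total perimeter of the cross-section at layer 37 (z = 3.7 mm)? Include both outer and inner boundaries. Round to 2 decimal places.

At z = 3.7 mm: the r=9 cylinder contributes a regular 8-gon of circumradius 9 (perimeter = 2·8·9.000·sin(180°/8) = 55.11 mm); the sphere at (8, 15.5): section is a regular 8-gon, circumradius = √(r²−h²) = √(12²−4.2²) = 11.241 (perimeter = 2·8·11.241·sin(180°/8) = 68.83 mm); the r=5.5 cylinder at (1.5, -3) contributes a regular 8-gon of circumradius 5.5 (perimeter = 2·8·5.500·sin(180°/8) = 33.68 mm); the cylinder at (9.5, 1): section is a regular 8-gon, circumradius r=6.5 (perimeter = 2·8·6.500·sin(180°/8) = 39.80 mm); Subtracting the remaining from the first: starting from the r=9 cylinder, the r=12 sphere at (8, 15.5) partially overlaps it — only the 9.90 mm² overlap (of its 357.40 mm²) is removed, clipping the outline; the r=5.5 cylinder at (1.5, -3) partially overlaps it — only the 85.08 mm² overlap (of its 85.56 mm²) is removed, clipping the outline; the r=6.5 cylinder at (9.5, 1) partially overlaps it — only the 25.52 mm² overlap (of its 119.50 mm²) is removed, clipping the outline — boundary = 64.24 mm. Overall, the cross-section has 2 separate islands. Total boundary length (outer) = 64.24 mm.

64.24 mm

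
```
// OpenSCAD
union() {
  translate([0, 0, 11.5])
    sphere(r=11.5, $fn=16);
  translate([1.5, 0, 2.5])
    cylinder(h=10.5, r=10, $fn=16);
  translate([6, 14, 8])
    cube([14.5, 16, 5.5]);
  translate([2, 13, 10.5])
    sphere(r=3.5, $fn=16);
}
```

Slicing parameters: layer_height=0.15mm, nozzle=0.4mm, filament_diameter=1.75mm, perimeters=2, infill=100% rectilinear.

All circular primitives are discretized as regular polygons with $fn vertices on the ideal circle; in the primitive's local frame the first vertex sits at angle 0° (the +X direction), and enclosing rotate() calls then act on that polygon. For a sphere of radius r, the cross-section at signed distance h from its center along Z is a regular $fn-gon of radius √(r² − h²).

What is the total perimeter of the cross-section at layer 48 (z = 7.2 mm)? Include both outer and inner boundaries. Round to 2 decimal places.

75.13 mm

At z = 7.2 mm: the r=11.5 sphere contributes a regular 16-gon of circumradius √(11.5²−4.3²) = 10.666 (perimeter = 2·16·10.666·sin(180°/16) = 66.59 mm); the cylinder at (1.5, 0): section is a regular 16-gon, circumradius r=10 (perimeter = 2·16·10.000·sin(180°/16) = 62.43 mm); the cube at (6, 14) is absent (z outside [8, 13.5]); the r=3.5 sphere at (2, 13) contributes a regular 16-gon of circumradius √(3.5²−3.3²) = 1.166 (perimeter = 2·16·1.166·sin(180°/16) = 7.28 mm); Merging all regions: the regions partially overlap (shared area 293.47 mm²), so the edge portions inside another operand are dropped and the merged outline is re-measured after clipping — boundary = 75.13 mm. Overall, the cross-section has 2 separate islands. Total boundary length (outer) = 75.13 mm.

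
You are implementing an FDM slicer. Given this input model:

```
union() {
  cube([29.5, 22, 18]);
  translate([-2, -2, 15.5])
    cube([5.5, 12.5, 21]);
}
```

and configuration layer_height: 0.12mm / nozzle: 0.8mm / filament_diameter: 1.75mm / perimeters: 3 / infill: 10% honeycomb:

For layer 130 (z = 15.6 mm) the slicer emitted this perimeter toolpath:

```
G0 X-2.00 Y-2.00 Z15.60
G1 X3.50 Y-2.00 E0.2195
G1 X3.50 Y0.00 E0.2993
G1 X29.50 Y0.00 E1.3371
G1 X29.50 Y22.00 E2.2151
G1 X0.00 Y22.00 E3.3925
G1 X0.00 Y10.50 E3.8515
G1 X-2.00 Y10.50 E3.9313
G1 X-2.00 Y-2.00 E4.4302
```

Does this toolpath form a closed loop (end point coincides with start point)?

Start point (G0): (-2.00, -2.00). End point (last G1): the path returns to the start — closed.

yes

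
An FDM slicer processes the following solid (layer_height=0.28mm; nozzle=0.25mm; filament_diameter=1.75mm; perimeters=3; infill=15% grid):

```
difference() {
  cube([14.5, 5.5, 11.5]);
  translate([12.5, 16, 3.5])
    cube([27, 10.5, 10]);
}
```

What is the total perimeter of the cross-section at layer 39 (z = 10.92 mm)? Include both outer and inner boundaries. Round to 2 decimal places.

At z = 10.92 mm: the cube (footprint 14.5×5.5) is included at this height (perimeter 40.00 mm); the cube at (12.5, 16) is present — its section is the full 27×10.5 rectangle (perimeter 75.00 mm); After the difference (first − rest): starting from the 14.5×5.5 cube, the 27×10.5 cube at (12.5, 16) misses the remaining region (no effect) — boundary = 40.00 mm. Overall, the cross-section is a single solid region. Total boundary length (outer) = 40.00 mm.

40.00 mm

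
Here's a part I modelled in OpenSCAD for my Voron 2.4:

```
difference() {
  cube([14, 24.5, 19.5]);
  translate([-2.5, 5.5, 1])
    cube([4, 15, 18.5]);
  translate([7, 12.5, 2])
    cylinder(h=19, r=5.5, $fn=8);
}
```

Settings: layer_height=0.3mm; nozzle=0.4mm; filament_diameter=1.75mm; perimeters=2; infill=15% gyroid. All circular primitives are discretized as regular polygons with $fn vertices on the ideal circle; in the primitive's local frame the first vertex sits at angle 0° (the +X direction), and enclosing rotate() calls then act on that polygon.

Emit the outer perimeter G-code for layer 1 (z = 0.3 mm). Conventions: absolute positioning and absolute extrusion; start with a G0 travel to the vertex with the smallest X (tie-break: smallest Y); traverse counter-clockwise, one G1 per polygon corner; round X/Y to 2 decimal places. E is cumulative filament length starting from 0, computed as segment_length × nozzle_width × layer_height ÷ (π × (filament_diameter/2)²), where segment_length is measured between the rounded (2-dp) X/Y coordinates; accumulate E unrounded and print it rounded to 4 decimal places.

G0 X0.00 Y0.00 Z0.30
G1 X14.00 Y0.00 E0.6985
G1 X14.00 Y24.50 E1.9208
G1 X0.00 Y24.50 E2.6192
G1 X0.00 Y0.00 E3.8415

At z = 0.3 mm: the 14×24.5 cube contributes its full rectangle; the cube at (-2.5, 5.5) is absent (z outside [1, 19.5]); the cylinder at (7, 12.5) does not reach this height (z outside [2, 21]); After the difference (first − rest): none of the subtracted shapes is present at this height, so the 14×24.5 cube is unchanged — 1 connected region. The outline is a single polygon with 4 vertices. Extrusion per mm of travel: 0.4 × 0.3 / (π × 0.875²) = 0.049890. Accumulating E over each segment gives final E = 3.8415.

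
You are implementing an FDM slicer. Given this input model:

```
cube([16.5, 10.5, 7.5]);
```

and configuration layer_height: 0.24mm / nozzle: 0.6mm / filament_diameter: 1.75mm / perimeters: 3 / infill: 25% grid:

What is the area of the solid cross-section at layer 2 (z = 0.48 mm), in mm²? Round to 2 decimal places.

173.25 mm²

At z = 0.48 mm: the cube is present — its section is the full 16.5×10.5 rectangle (area 173.25 mm²). Overall, the cross-section is a single solid region. Net area = 173.25 mm².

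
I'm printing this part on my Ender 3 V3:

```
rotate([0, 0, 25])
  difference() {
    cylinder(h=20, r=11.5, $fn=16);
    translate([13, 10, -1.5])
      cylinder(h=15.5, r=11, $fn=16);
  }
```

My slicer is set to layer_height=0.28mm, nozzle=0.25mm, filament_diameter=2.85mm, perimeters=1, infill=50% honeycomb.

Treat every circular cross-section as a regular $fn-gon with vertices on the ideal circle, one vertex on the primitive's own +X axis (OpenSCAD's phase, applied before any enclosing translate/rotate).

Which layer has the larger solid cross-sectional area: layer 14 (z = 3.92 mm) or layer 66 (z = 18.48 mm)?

layer 66 (z = 18.48 mm)

Layer 14 (z = 3.92): the r=11.5 cylinder contributes a regular 16-gon of circumradius 11.5 (area = (16/2)·11.500²·sin(360°/16) = 404.88 mm²); the r=11 cylinder at (13, 10) contributes a regular 16-gon of circumradius 11 (area = (16/2)·11.000²·sin(360°/16) = 370.44 mm²); Subtracting the remaining from the first: starting from the r=11.5 cylinder (404.88 mm²), the r=11 cylinder at (13, 10) partially overlaps it — only the 59.79 mm² overlap (of its 370.44 mm²) is removed, clipping the outline — area = 345.09 mm²; (rotated 25° about Z; rotation is an isometry so areas/perimeters/island counts are preserved). So its area = 345.09 mm². Layer 66 (z = 18.48): the r=11.5 cylinder gives a regular 16-gon of circumradius 11.5 (constant along its height) (area = (16/2)·11.500²·sin(360°/16) = 404.88 mm²); the cylinder at (13, 10) does not reach this height (z outside [-1.5, 14]); Taking the first minus the rest: none of the subtracted shapes is present at this height, so the r=11.5 cylinder is unchanged — area = 404.88 mm²; (rotated 25° about Z; rotation is an isometry so areas/perimeters/island counts are preserved). So its area = 404.88 mm². Layer 66 is larger (404.88 vs 345.09 mm²).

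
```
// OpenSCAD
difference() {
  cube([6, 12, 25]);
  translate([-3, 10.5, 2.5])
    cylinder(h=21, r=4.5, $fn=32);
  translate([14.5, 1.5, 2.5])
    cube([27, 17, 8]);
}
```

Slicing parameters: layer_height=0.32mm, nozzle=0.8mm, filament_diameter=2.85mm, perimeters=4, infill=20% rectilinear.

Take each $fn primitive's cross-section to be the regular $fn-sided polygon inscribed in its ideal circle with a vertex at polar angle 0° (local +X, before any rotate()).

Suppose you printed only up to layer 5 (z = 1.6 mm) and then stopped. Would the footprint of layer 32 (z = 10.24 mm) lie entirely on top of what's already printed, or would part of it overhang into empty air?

entirely on top

Compare the two slices. At z = 1.6: the 6×12 cube contributes its full rectangle (area 72.00 mm²); the cylinder at (-3, 10.5) is not intersected at this z (z outside [2.5, 23.5]); the cube at (14.5, 1.5) is absent (z outside [2.5, 10.5]); After the difference (first − rest): none of the subtracted shapes is present at this height, so the 6×12 cube is unchanged — area = 72.00 mm². At z = 10.24: the cube (footprint 6×12) is included at this height (area 72.00 mm²); the cylinder at (-3, 10.5): section is a regular 32-gon, circumradius r=4.5 (area = (32/2)·4.500²·sin(360°/32) = 63.21 mm²); the cube at (14.5, 1.5) is present — its section is the full 27×17 rectangle (area 459.00 mm²); Taking the first minus the rest: starting from the 6×12 cube (72.00 mm²), the r=4.5 cylinder at (-3, 10.5) partially overlaps it — only the 5.53 mm² overlap (of its 63.21 mm²) is removed, clipping the outline; the 27×17 cube at (14.5, 1.5) misses the remaining region (no effect) — area = 66.47 mm². Checking containment: the cross-section at z = 10.24 is a subset of the cross-section at z = 1.6.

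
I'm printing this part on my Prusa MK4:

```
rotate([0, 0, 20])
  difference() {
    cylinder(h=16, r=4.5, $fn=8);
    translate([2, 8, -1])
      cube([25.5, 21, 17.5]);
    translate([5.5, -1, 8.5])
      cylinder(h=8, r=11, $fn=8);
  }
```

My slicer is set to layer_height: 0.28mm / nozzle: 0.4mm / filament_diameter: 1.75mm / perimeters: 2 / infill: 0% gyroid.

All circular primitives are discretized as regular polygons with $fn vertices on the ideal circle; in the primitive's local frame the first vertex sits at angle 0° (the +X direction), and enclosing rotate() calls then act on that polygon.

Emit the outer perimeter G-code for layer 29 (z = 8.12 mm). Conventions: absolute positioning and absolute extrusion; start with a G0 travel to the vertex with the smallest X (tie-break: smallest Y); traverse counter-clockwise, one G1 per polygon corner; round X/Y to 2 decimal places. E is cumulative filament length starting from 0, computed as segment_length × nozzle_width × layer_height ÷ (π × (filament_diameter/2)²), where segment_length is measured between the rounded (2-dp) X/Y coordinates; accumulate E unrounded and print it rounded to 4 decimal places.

At z = 8.12 mm: the r=4.5 cylinder contributes a regular 8-gon of circumradius 4.5; the cube at (2, 8) (footprint 25.5×21) is included at this height; the cylinder at (5.5, -1) is not intersected at this z (z outside [8.5, 16.5]); Subtracting the remaining from the first: starting from the r=4.5 cylinder, the 25.5×21 cube at (2, 8) misses the remaining region (no effect) — 1 connected region; (rotated 20° about Z; rotation is an isometry so areas/perimeters/island counts are preserved). The outline is a single polygon with 8 vertices. Extrusion per mm of travel: 0.4 × 0.28 / (π × 0.875²) = 0.046564. Accumulating E over each segment gives final E = 1.2833.

G0 X-4.23 Y-1.54 Z8.12
G1 X-1.90 Y-4.08 E0.1605
G1 X1.54 Y-4.23 E0.3208
G1 X4.08 Y-1.90 E0.4813
G1 X4.23 Y1.54 E0.6417
G1 X1.90 Y4.08 E0.8022
G1 X-1.54 Y4.23 E0.9625
G1 X-4.08 Y1.90 E1.1230
G1 X-4.23 Y-1.54 E1.2833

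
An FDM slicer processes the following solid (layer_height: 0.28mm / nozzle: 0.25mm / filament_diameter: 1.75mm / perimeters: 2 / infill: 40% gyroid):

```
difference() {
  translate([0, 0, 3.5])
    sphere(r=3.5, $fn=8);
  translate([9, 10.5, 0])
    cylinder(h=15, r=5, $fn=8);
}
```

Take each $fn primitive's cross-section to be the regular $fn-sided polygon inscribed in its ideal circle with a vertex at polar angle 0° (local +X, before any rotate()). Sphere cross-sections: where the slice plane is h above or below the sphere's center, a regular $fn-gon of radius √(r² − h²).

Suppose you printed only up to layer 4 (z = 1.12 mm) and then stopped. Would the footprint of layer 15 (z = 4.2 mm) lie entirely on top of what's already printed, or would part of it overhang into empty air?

part overhangs

Compare the two slices. At z = 1.12: the r=3.5 sphere contributes a regular 8-gon of circumradius √(3.5²−2.38²) = 2.566 (area = (8/2)·2.566²·sin(360°/8) = 18.63 mm²); the r=5 cylinder at (9, 10.5) contributes a regular 8-gon of circumradius 5 (area = (8/2)·5.000²·sin(360°/8) = 70.71 mm²); Subtracting the remaining from the first: starting from the r=3.5 sphere (18.63 mm²), the r=5 cylinder at (9, 10.5) misses the remaining region (no effect) — area = 18.63 mm². At z = 4.2: the r=3.5 sphere slices to a regular 8-gon of circumradius 3.429 (√(r²−h²) with h=0.7 from center) (area = (8/2)·3.429²·sin(360°/8) = 33.26 mm²); the cylinder at (9, 10.5): section is a regular 8-gon, circumradius r=5 (area = (8/2)·5.000²·sin(360°/8) = 70.71 mm²); Subtracting the remaining from the first: starting from the r=3.5 sphere (33.26 mm²), the r=5 cylinder at (9, 10.5) misses the remaining region (no effect) — area = 33.26 mm². Checking containment: at z = 4.2 the cross-section extends beyond the z = 1.12 cross-section by about 14.64 mm².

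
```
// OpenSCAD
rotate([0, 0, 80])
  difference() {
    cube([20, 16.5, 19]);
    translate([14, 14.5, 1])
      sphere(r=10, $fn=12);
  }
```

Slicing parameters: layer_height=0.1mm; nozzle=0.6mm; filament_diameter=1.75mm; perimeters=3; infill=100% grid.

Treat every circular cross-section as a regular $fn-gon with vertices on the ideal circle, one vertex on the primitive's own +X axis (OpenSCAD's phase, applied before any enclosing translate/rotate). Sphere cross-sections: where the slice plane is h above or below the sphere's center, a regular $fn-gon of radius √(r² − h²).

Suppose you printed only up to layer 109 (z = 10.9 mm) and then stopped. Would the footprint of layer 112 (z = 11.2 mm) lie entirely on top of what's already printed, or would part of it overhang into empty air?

Compare the two slices. At z = 10.9: the cube (footprint 20×16.5) is included at this height (area 330.00 mm²); the r=10 sphere at (14, 14.5) contributes a regular 12-gon of circumradius √(10²−9.9²) = 1.411 (area = (12/2)·1.411²·sin(360°/12) = 5.97 mm²); Taking the first minus the rest: starting from the 20×16.5 cube (330.00 mm²), the r=10 sphere at (14, 14.5) lies wholly inside it (removes its full 5.97 mm² and its 8.76 mm outline becomes a hole wall) — area = 324.03 mm²; (whole slice rotated 80° about Z — lengths, areas and connectivity unchanged). At z = 11.2: the 20×16.5 cube contributes its full rectangle (area 330.00 mm²); the sphere at (14, 14.5) is absent (|z−center|=10.200 > r=10); After the difference (first − rest): none of the subtracted shapes is present at this height, so the 20×16.5 cube is unchanged — area = 330.00 mm²; (whole slice rotated 80° about Z — lengths, areas and connectivity unchanged). Checking containment: at z = 11.2 the cross-section extends beyond the z = 10.9 cross-section by about 5.97 mm².

part overhangs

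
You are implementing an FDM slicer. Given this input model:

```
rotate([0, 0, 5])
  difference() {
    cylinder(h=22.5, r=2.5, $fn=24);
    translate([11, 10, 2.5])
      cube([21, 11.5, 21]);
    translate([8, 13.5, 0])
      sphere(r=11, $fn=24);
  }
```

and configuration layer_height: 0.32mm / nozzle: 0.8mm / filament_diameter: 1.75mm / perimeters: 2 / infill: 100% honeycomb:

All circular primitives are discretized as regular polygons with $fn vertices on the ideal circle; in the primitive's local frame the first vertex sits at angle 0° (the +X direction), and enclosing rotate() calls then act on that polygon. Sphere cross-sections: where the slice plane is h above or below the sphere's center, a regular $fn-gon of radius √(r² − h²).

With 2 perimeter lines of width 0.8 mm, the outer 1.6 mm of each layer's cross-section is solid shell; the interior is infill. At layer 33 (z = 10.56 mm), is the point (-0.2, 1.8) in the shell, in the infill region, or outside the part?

At z = 10.56 mm: the r=2.5 cylinder gives a regular 24-gon of circumradius 2.5 (constant along its height); the cube at (11, 10) is present — its section is the full 21×11.5 rectangle; the r=11 sphere at (8, 13.5) slices to a regular 24-gon of circumradius 3.080 (√(r²−h²) with h=10.56 from center); Taking the first minus the rest: starting from the r=2.5 cylinder, the 21×11.5 cube at (11, 10) misses the remaining region (no effect); the r=11 sphere at (8, 13.5) misses the remaining region (no effect) — 1 connected region; (whole slice rotated 5° about Z — lengths, areas and connectivity unchanged). Overall, the cross-section is a single solid region. Undo the 5° rotation: the query point maps to (-0.042, 1.811) in the un-rotated model frame. The nearest boundary edge runs (-0.65, 2.41)→(0.00, 2.50); distance from the point to it = 0.68 mm. The point is inside the cross-section, 0.68 mm from the nearest boundary — within the 1.6 mm shell band (2 × 0.8).

shell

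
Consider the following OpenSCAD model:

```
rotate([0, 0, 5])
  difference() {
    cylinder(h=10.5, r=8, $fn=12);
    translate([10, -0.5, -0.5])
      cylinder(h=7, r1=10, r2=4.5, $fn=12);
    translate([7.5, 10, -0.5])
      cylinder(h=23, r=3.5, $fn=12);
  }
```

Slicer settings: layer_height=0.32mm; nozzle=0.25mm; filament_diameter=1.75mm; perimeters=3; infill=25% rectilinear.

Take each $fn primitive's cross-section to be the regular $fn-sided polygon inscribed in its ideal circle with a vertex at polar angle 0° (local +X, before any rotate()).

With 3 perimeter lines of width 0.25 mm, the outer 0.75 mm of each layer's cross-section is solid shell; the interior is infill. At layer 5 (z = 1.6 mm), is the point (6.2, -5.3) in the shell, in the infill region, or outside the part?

At z = 1.6 mm: the r=8 cylinder contributes a regular 12-gon of circumradius 8; the cone at (10, -0.5): at t=0.300 of its height the radius interpolates to r₁+(r₂−r₁)t = 8.350, giving a regular 12-gon of that circumradius; the cylinder at (7.5, 10): section is a regular 12-gon, circumradius r=3.5; Subtracting the remaining from the first: starting from the r=8 cylinder, the cone at (10, -0.5) partially overlaps it — only the 51.47 mm² overlap (of its 209.17 mm²) is removed, clipping the outline; the r=3.5 cylinder at (7.5, 10) misses the remaining region (no effect) — 1 connected region; (rotated 5° about Z; rotation is an isometry so areas/perimeters/island counts are preserved). Overall, the cross-section is a single solid region. Undo the 5° rotation: the query point maps to (5.714, -5.820) in the un-rotated model frame. The nearest boundary edge runs (2.77, -4.67)→(4.51, -6.42); distance from the point to it = 1.34 mm. The point is not inside any of the regions above, so it lies outside the cross-section (1.34 mm from the nearest boundary).

outside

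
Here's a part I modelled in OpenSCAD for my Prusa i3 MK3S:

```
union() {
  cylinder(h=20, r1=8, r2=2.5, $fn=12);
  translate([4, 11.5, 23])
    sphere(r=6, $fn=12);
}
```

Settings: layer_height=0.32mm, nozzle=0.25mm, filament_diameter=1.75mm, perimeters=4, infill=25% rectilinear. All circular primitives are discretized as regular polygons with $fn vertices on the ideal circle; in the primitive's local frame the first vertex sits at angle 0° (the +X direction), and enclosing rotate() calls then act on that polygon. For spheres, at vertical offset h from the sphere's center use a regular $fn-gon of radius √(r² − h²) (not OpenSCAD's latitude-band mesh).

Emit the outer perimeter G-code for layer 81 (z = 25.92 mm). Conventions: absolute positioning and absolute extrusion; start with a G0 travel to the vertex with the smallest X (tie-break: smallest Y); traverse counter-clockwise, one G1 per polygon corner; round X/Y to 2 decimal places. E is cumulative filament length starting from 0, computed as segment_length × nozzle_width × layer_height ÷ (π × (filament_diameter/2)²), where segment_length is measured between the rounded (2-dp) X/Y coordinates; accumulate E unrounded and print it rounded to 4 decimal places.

At z = 25.92 mm: the cone does not reach this height (z outside [0, 20]); the r=6 sphere at (4, 11.5) contributes a regular 12-gon of circumradius √(6²−2.92²) = 5.242; Taking the union: only the r=6 sphere at (4, 11.5) is present, so the union is just that shape — 1 connected region. The outline is a single polygon with 12 vertices. Extrusion per mm of travel: 0.25 × 0.32 / (π × 0.875²) = 0.033260. Accumulating E over each segment gives final E = 1.0828.

G0 X-1.24 Y11.50 Z25.92
G1 X-0.54 Y8.88 E0.0902
G1 X1.38 Y6.96 E0.1805
G1 X4.00 Y6.26 E0.2707
G1 X6.62 Y6.96 E0.3609
G1 X8.54 Y8.88 E0.4512
G1 X9.24 Y11.50 E0.5414
G1 X8.54 Y14.12 E0.6316
G1 X6.62 Y16.04 E0.7219
G1 X4.00 Y16.74 E0.8121
G1 X1.38 Y16.04 E0.9023
G1 X-0.54 Y14.12 E0.9926
G1 X-1.24 Y11.50 E1.0828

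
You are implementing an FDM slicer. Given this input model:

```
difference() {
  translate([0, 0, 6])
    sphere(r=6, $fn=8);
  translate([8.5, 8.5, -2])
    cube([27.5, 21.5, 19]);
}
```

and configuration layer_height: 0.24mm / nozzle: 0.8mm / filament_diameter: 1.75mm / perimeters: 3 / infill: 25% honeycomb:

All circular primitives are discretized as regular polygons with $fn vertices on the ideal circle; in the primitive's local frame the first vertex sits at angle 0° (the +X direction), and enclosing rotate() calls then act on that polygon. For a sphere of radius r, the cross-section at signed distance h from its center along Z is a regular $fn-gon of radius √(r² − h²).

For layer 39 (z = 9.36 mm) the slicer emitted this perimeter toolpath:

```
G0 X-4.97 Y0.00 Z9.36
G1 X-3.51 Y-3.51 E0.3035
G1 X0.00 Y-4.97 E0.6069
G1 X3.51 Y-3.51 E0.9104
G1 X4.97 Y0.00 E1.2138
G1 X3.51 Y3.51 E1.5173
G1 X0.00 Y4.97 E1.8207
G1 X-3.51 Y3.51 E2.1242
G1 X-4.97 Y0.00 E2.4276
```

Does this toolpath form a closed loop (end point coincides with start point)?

yes

Start point (G0): (-4.97, 0.00). End point (last G1): the path returns to the start — closed.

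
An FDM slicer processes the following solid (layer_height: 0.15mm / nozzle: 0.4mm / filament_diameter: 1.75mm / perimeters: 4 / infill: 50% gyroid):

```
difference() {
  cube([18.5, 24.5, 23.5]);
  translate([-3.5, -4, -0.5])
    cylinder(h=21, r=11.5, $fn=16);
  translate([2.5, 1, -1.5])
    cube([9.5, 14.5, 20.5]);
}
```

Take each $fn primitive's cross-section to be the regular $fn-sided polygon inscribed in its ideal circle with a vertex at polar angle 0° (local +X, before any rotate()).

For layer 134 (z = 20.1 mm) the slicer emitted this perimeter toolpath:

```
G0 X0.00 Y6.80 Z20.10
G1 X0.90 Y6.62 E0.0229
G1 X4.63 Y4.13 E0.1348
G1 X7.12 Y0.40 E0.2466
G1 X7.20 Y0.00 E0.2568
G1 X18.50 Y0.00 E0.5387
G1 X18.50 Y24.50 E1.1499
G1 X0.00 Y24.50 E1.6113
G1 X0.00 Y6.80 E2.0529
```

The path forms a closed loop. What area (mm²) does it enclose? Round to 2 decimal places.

421.51 mm²

Apply the shoelace formula to the sequence of (X, Y) vertices; enclosed area = 421.51 mm².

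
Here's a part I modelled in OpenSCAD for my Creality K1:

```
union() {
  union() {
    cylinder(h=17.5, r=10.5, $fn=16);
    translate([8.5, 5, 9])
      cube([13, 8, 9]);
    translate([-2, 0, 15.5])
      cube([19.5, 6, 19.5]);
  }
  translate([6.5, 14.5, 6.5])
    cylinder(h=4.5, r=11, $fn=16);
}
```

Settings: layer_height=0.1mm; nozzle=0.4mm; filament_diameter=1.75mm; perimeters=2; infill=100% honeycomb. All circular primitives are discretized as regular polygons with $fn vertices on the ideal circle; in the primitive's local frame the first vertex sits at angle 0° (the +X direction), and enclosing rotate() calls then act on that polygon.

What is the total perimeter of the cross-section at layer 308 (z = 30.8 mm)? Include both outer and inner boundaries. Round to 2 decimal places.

51.00 mm

At z = 30.8 mm: the cylinder is not intersected at this z (z outside [0, 17.5]); the cube at (8.5, 5) is not intersected at this z (z outside [9, 18]); the cube at (-2, 0) (footprint 19.5×6) is included at this height (perimeter 51.00 mm); Merging all regions: only the 19.5×6 cube at (-2, 0) is present, so the union is just that shape — boundary = 51.00 mm; the cylinder at (6.5, 14.5) does not reach this height (z outside [6.5, 11]); Merging all regions: only that combined region is present, so the union is just that shape — boundary = 51.00 mm. Overall, the cross-section is a single solid region. Total boundary length (outer) = 51.00 mm.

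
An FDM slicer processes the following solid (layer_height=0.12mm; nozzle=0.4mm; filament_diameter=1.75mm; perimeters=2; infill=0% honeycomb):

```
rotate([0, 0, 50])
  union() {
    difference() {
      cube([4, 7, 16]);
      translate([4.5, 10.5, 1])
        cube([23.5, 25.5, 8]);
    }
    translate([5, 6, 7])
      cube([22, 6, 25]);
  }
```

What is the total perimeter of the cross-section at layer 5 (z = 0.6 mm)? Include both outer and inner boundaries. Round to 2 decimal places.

22.00 mm

At z = 0.6 mm: the cube is present — its section is the full 4×7 rectangle (perimeter 22.00 mm); the cube at (4.5, 10.5) does not reach this height (z outside [1, 9]); Subtracting the remaining from the first: none of the subtracted shapes is present at this height, so the 4×7 cube is unchanged — boundary = 22.00 mm; the cube at (5, 6) is not intersected at this z (z outside [7, 32]); Taking the union: only that combined region is present, so the union is just that shape — boundary = 22.00 mm; (rotated 50° about Z; rotation is an isometry so areas/perimeters/island counts are preserved). Overall, the cross-section is a single solid region. Total boundary length (outer) = 22.00 mm.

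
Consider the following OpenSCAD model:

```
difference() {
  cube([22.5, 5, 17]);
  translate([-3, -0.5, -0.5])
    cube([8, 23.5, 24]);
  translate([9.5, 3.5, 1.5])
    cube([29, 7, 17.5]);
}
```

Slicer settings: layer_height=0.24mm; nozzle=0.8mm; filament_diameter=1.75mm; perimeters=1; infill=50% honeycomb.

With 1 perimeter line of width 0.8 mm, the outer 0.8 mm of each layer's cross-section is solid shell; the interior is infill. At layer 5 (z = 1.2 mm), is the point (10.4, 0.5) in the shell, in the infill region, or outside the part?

At z = 1.2 mm: the 22.5×5 cube contributes its full rectangle; the cube at (-3, -0.5) (footprint 8×23.5) is included at this height; the cube at (9.5, 3.5) is absent (z outside [1.5, 19]); Taking the first minus the rest: starting from the 22.5×5 cube, the 8×23.5 cube at (-3, -0.5) partially overlaps it — only the 25.00 mm² overlap (of its 188.00 mm²) is removed, clipping the outline — 1 connected region. Overall, the cross-section is a single solid region. The nearest boundary edge runs (22.50, 0.00)→(5.00, 0.00); distance from the point to it = 0.50 mm. The point is inside the cross-section, 0.50 mm from the nearest boundary — within the 0.8 mm shell band (1 × 0.8).

shell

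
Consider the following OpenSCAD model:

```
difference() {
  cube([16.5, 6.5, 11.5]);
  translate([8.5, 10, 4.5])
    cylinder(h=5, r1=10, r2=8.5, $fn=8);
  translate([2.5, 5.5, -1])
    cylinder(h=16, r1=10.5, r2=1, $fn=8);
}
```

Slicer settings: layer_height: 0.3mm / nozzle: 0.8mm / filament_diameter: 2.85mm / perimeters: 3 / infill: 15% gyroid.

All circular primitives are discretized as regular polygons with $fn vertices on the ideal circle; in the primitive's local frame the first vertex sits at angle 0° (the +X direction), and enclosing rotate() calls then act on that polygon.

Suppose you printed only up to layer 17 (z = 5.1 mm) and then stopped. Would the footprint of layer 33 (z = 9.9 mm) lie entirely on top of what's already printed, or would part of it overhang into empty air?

part overhangs

Compare the two slices. At z = 5.1: the 16.5×6.5 cube contributes its full rectangle (area 107.25 mm²); the cone at (8.5, 10): at t=0.120 of its height the radius interpolates to r₁+(r₂−r₁)t = 9.820, giving a regular 8-gon of that circumradius (area = (8/2)·9.820²·sin(360°/8) = 272.75 mm²); the cone at (2.5, 5.5): at t=0.381 of its height the radius interpolates to r₁+(r₂−r₁)t = 6.878, giving a regular 8-gon of that circumradius (area = (8/2)·6.878²·sin(360°/8) = 133.81 mm²); Subtracting the remaining from the first: starting from the 16.5×6.5 cube (107.25 mm²), the cone at (8.5, 10) partially overlaps it — only the 72.54 mm² overlap (of its 272.75 mm²) is removed, clipping the outline; the cone at (2.5, 5.5) partially overlaps it — only the 17.93 mm² overlap (of its 133.81 mm²) is removed, clipping the outline — area = 16.77 mm². At z = 9.9: the 16.5×6.5 cube contributes its full rectangle (area 107.25 mm²); the cone at (8.5, 10) does not reach this height (z outside [4.5, 9.5]); the cone at (2.5, 5.5) (r1=10.5→r2=1) has section circumradius 4.028 here — a regular 8-gon (area = (8/2)·4.028²·sin(360°/8) = 45.89 mm²); Taking the first minus the rest: starting from the 16.5×6.5 cube (107.25 mm²), the cone at (2.5, 5.5) partially overlaps it — only the 26.57 mm² overlap (of its 45.89 mm²) is removed, clipping the outline — area = 80.68 mm². Checking containment: at z = 9.9 the cross-section extends beyond the z = 5.1 cross-section by about 63.91 mm².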